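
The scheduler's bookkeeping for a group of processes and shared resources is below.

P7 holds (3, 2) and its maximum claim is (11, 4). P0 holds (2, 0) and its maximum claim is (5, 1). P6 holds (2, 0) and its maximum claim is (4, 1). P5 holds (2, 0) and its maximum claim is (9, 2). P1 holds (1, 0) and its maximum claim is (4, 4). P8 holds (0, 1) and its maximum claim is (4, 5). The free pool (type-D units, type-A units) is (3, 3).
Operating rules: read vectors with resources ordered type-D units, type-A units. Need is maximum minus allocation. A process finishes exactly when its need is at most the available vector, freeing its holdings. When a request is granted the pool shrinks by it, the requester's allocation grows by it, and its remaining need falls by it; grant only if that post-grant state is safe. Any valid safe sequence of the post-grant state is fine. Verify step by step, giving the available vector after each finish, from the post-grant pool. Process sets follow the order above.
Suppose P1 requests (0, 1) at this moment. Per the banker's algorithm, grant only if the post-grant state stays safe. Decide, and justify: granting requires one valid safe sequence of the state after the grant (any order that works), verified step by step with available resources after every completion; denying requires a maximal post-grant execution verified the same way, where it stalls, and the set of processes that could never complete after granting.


GRANT — the state after the grant stays safe, e.g. via P6, P0, P5, P7, P8, P1.
Key observation: granting shrinks the pool to (3, 2), yet P6 still fits and the chain goes through.
Check on the post-grant state, step by step:
  pool = (3, 2)
  run P6 (needs (2, 1), free (3, 2)); after release of (2, 0) the pool is (5, 2)
  run P0 (needs (3, 1), free (5, 2)); after release of (2, 0) the pool is (7, 2)
  run P5 (needs (7, 2), free (7, 2)); after release of (2, 0) the pool is (9, 2)
  run P7 (needs (8, 2), free (9, 2)); after release of (3, 2) the pool is (12, 4)
  run P8 (needs (4, 4), free (12, 4)); after release of (0, 1) the pool is (12, 5)
  run P1 (needs (3, 3), free (12, 5)); after release of (1, 1) the pool is (13, 6)


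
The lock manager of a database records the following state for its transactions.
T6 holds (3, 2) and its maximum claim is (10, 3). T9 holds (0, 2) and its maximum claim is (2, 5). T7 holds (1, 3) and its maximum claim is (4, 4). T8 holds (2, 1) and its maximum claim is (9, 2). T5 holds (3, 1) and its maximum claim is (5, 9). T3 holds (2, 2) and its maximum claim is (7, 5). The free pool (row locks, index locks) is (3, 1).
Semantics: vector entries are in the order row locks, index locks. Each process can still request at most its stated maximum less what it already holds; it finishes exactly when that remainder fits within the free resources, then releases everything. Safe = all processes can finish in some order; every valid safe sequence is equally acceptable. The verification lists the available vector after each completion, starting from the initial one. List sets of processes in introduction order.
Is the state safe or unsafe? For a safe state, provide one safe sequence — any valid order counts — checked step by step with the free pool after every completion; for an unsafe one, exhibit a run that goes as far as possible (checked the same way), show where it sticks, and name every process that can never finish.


UNSAFE — no complete ordering exists.
Key observation: after T7, T9 the pool peaks at (4, 6), and each blocked process is short somewhere: T6 on row locks; T8 on row locks; T5 on index locks; T3 on row locks.
Going as far as possible: T7, T9; after that, nothing fits. Step-by-step check:
  pool = (3, 1)
  T7 needs (3, 1) <= (3, 1) -> finishes; pool += (1, 3) = (4, 4)
  T9 needs (2, 3) <= (4, 4) -> finishes; pool += (0, 2) = (4, 6)
  T6 cannot run: need (7, 1) vs free (4, 6) (insufficient row locks)
  T8 cannot run: need (7, 1) vs free (4, 6) (insufficient row locks)
  T5 cannot run: need (2, 8) vs free (4, 6) (insufficient index locks)
  T3 cannot run: need (5, 3) vs free (4, 6) (insufficient row locks)
Permanently blocked: T6, T8, T5 and T3.


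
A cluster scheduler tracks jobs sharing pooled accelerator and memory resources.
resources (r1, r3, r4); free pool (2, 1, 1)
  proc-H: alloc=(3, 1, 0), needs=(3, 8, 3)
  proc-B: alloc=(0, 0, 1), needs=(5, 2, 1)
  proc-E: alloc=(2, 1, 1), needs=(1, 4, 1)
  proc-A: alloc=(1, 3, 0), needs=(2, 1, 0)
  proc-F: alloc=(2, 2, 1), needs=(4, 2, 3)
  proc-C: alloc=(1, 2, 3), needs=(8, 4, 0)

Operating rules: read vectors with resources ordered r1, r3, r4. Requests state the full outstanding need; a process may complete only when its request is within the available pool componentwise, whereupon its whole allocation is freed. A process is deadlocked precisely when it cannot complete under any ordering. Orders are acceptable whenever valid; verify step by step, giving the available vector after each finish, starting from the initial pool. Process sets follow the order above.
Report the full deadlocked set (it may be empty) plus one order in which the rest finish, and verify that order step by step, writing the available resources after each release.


Deadlocked: proc-H and proc-C.
Key observation: after proc-A, proc-E, proc-B, proc-F the pool peaks at (7, 7, 4), and each blocked process is short somewhere: proc-H on r3; proc-C on r1.
A valid finishing order for the others: proc-A, proc-E, proc-B, proc-F. Walking it through:
  pool = (2, 1, 1)
  proc-A needs (2, 1, 0) <= (2, 1, 1) -> finishes; pool += (1, 3, 0) = (3, 4, 1)
  proc-E needs (1, 4, 1) <= (3, 4, 1) -> finishes; pool += (2, 1, 1) = (5, 5, 2)
  proc-B needs (5, 2, 1) <= (5, 5, 2) -> finishes; pool += (0, 0, 1) = (5, 5, 3)
  proc-F needs (4, 2, 3) <= (5, 5, 3) -> finishes; pool += (2, 2, 1) = (7, 7, 4)
The stuck group stays short no matter what:
  blocked: proc-H wants (3, 8, 3), pool (7, 7, 4) — not enough r3
  blocked: proc-C wants (8, 4, 0), pool (7, 7, 4) — not enough r1


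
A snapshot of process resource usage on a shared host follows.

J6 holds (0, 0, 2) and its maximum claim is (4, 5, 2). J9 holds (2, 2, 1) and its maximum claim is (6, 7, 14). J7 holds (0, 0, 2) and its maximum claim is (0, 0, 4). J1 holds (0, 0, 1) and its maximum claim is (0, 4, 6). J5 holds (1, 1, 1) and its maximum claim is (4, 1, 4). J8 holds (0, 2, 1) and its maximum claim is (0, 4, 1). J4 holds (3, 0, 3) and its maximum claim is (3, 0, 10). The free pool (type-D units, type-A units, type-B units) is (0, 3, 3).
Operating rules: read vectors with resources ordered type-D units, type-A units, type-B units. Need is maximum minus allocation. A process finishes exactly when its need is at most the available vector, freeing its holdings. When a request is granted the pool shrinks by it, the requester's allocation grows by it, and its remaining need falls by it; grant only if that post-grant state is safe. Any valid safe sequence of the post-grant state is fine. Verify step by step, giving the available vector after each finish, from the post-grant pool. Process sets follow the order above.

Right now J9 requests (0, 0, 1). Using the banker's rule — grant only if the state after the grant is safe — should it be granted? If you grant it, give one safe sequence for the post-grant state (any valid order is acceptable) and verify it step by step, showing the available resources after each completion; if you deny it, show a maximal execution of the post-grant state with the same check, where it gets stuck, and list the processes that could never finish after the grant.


DENY: after the grant no complete ordering would exist.
Key observation: after J7, J8, J1 the pool peaks at (0, 5, 6), and each blocked process is short somewhere: J6 on type-D units; J9 on type-D units, type-B units; J5 on type-D units; J4 on type-B units.
Pretend the grant happened; the run J7, J8, J1 goes as far as possible. Verifying each step:
  pool = (0, 3, 2)
  run J7 (needs (0, 0, 2), free (0, 3, 2)); after release of (0, 0, 2) the pool is (0, 3, 4)
  run J8 (needs (0, 2, 0), free (0, 3, 4)); after release of (0, 2, 1) the pool is (0, 5, 5)
  run J1 (needs (0, 4, 5), free (0, 5, 5)); after release of (0, 0, 1) the pool is (0, 5, 6)
  J6 cannot run: need (4, 5, 0) vs free (0, 5, 6) (insufficient type-D units)
  J9 cannot run: need (4, 5, 12) vs free (0, 5, 6) (insufficient type-D units and type-B units)
  J5 cannot run: need (3, 0, 3) vs free (0, 5, 6) (insufficient type-D units)
  J4 cannot run: need (0, 0, 7) vs free (0, 5, 6) (insufficient type-B units)
Post-grant, the permanently blocked set is J6, J9, J5 and J4.


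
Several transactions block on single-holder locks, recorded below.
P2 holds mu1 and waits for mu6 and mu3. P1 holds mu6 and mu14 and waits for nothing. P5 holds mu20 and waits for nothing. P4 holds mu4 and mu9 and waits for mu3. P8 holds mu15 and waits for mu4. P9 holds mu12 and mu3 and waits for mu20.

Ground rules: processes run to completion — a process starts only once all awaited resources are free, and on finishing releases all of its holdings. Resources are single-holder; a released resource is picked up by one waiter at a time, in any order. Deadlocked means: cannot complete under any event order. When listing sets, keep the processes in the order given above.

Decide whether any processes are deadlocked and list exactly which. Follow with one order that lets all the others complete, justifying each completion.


Nothing here is deadlocked.
Key observation: there is no circular wait here — follow any chain and it reaches a process that is free to run now.
The rest can finish in the order P5, P9, P4, P8, P1, P2.
Check, step by step:
  P5 waits on nothing -> runs at once and releases mu20
  P9: everything it awaited (mu20) is free; runs, freeing mu12 and mu3
  P4: everything it awaited (mu3) is free; runs, freeing mu4 and mu9
  P8: everything it awaited (mu4) is free; runs, freeing mu15
  P1 waits on nothing -> runs at once and releases mu6 and mu14
  P2: everything it awaited (mu6 and mu3) is free; runs, freeing mu1


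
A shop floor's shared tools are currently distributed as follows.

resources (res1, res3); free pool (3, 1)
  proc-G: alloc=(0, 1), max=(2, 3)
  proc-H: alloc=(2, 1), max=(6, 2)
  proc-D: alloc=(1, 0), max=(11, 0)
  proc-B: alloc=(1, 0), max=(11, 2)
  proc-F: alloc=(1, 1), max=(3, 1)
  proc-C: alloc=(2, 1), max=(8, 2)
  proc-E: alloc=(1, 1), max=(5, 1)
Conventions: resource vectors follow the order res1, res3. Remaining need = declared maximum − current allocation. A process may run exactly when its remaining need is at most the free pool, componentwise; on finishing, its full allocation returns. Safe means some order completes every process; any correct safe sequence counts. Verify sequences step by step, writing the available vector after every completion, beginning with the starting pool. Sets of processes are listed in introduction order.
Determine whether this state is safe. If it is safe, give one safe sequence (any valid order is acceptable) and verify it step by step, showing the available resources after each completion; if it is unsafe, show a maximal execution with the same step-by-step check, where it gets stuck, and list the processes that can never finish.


The state is UNSAFE.
Key observation: even finishing proc-F, proc-H, proc-G, proc-E, proc-C leaves just (9, 6) free — too little res1 for any of the remaining processes.
A maximal execution: proc-F, proc-H, proc-G, proc-E, proc-C — then nothing else fits. Verifying each step:
  pool = (3, 1)
  proc-F: need (2, 0) fits (3, 1); releases (1, 1), pool now (4, 2)
  proc-H: need (4, 1) fits (4, 2); releases (2, 1), pool now (6, 3)
  proc-G: need (2, 2) fits (6, 3); releases (0, 1), pool now (6, 4)
  proc-E: need (4, 0) fits (6, 4); releases (1, 1), pool now (7, 5)
  proc-C: need (6, 1) fits (7, 5); releases (2, 1), pool now (9, 6)
  blocked: proc-D wants (10, 0), pool (9, 6) — not enough res1
  blocked: proc-B wants (10, 2), pool (9, 6) — not enough res1
Permanently blocked: proc-D and proc-B.


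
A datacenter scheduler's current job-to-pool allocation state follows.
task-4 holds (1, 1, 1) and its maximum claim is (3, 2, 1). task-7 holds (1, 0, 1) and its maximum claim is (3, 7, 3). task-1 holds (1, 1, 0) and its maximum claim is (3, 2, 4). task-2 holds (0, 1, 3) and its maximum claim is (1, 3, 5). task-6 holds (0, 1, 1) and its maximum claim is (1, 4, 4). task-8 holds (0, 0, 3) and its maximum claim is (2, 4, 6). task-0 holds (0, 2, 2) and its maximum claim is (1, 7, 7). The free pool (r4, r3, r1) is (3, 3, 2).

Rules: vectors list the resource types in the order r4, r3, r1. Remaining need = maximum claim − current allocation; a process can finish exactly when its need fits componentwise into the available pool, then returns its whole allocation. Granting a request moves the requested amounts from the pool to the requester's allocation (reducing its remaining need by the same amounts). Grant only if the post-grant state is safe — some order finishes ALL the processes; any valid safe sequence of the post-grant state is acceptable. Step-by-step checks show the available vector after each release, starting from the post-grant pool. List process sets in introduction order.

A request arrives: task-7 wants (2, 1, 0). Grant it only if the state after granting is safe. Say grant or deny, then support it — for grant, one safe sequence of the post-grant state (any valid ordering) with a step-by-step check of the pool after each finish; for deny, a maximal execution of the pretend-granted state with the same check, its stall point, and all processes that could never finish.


DENY. Granting would leave the state unsafe.
Key observation: after task-2, task-6 the pool peaks at (1, 4, 6), and each blocked process is short somewhere: task-4 on r4; task-7 on r3; task-1 on r4; task-8 on r4; task-0 on r3.
On the post-grant state, task-2, task-6 is a maximal run — nothing extends it. Check, step by step:
  pool = (1, 2, 2)
  run task-2 (needs (1, 2, 2), free (1, 2, 2)); after release of (0, 1, 3) the pool is (1, 3, 5)
  run task-6 (needs (1, 3, 3), free (1, 3, 5)); after release of (0, 1, 1) the pool is (1, 4, 6)
  blocked: task-4 wants (2, 1, 0), pool (1, 4, 6) — not enough r4
  blocked: task-7 wants (0, 6, 2), pool (1, 4, 6) — not enough r3
  blocked: task-1 wants (2, 1, 4), pool (1, 4, 6) — not enough r4
  blocked: task-8 wants (2, 4, 3), pool (1, 4, 6) — not enough r4
  blocked: task-0 wants (1, 5, 5), pool (1, 4, 6) — not enough r3
Processes that could never finish after the grant: task-4, task-7, task-1, task-8 and task-0.


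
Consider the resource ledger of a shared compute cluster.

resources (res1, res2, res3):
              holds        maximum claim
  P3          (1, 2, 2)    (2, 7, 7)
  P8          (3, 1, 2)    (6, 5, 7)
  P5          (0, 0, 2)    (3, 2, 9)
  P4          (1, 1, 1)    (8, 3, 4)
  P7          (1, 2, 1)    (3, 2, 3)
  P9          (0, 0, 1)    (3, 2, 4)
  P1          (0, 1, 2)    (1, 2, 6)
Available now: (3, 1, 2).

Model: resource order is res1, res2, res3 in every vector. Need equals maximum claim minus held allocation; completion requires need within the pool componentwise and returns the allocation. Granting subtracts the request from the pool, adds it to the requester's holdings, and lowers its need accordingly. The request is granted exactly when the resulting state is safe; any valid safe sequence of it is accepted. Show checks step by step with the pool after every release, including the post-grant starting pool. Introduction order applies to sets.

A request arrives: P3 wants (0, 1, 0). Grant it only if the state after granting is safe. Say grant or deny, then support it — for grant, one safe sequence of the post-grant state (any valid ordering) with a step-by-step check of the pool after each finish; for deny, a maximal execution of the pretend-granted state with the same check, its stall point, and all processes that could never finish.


DENY — the pretend-granted state is unsafe.
Key observation: after P7, P9, P1 the pool peaks at (4, 3, 6), and each blocked process is short somewhere: P3 on res2; P8 on res2; P5 on res3; P4 on res1.
After a pretend grant, a maximal execution: P7, P9, P1 — then nothing else fits. Verifying each step:
  pool = (3, 0, 2)
  run P7 (needs (2, 0, 2), free (3, 0, 2)); after release of (1, 2, 1) the pool is (4, 2, 3)
  run P9 (needs (3, 2, 3), free (4, 2, 3)); after release of (0, 0, 1) the pool is (4, 2, 4)
  run P1 (needs (1, 1, 4), free (4, 2, 4)); after release of (0, 1, 2) the pool is (4, 3, 6)
  blocked: P3 wants (1, 4, 5), pool (4, 3, 6) — not enough res2
  blocked: P8 wants (3, 4, 5), pool (4, 3, 6) — not enough res2
  blocked: P5 wants (3, 2, 7), pool (4, 3, 6) — not enough res3
  blocked: P4 wants (7, 2, 3), pool (4, 3, 6) — not enough res1
Post-grant, the permanently blocked set is P3, P8, P5 and P4.


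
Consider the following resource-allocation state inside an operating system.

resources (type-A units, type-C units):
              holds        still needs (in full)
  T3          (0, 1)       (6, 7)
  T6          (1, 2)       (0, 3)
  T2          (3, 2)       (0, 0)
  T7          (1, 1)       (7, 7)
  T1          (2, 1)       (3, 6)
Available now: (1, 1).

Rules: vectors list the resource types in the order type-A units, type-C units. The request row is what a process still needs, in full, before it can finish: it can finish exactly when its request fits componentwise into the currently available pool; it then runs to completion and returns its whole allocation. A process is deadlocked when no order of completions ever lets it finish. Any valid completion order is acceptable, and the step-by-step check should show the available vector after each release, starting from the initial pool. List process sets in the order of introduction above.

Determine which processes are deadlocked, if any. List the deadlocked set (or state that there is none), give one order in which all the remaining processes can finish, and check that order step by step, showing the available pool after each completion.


Deadlocked: T3, T7 and T1.
Key observation: no order helps: past T2, T6, the free pool tops out at (5, 5), below what each blocked process needs in type-C units.
The rest can finish in the order T2, T6. Check, step by step:
  pool = (1, 1)
  T2 needs (0, 0) <= (1, 1) -> finishes; pool += (3, 2) = (4, 3)
  T6 needs (0, 3) <= (4, 3) -> finishes; pool += (1, 2) = (5, 5)
None of the blocked processes ever fits:
  blocked: T3 wants (6, 7), pool (5, 5) — not enough type-A units and type-C units
  blocked: T7 wants (7, 7), pool (5, 5) — not enough type-A units and type-C units
  blocked: T1 wants (3, 6), pool (5, 5) — not enough type-C units


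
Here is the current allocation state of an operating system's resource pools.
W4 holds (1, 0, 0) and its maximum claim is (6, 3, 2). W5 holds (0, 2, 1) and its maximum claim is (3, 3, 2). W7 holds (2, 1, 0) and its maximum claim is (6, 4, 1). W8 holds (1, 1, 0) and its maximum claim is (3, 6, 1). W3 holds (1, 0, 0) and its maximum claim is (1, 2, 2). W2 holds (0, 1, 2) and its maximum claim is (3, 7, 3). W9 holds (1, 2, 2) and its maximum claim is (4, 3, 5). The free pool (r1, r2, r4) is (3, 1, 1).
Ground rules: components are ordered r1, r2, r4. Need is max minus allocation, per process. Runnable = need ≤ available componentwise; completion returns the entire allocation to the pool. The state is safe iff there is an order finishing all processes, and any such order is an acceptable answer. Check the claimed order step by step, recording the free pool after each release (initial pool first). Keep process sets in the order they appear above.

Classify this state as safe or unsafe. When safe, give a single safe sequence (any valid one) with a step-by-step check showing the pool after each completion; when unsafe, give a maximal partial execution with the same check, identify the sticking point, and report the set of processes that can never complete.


The state is UNSAFE.
Key observation: after W5, W3, W7, W4 the pool peaks at (7, 4, 2), and each blocked process is short somewhere: W8 on r2; W2 on r2; W9 on r4.
The run W5, W3, W7, W4 cannot be extended any further. Verifying each step:
  pool = (3, 1, 1)
  W5: need (3, 1, 1) fits (3, 1, 1); releases (0, 2, 1), pool now (3, 3, 2)
  W3: need (0, 2, 2) fits (3, 3, 2); releases (1, 0, 0), pool now (4, 3, 2)
  W7: need (4, 3, 1) fits (4, 3, 2); releases (2, 1, 0), pool now (6, 4, 2)
  W4: need (5, 3, 2) fits (6, 4, 2); releases (1, 0, 0), pool now (7, 4, 2)
  blocked: W8 wants (2, 5, 1), pool (7, 4, 2) — not enough r2
  blocked: W2 wants (3, 6, 1), pool (7, 4, 2) — not enough r2
  blocked: W9 wants (3, 1, 3), pool (7, 4, 2) — not enough r4
Permanently blocked: W8, W2 and W9.


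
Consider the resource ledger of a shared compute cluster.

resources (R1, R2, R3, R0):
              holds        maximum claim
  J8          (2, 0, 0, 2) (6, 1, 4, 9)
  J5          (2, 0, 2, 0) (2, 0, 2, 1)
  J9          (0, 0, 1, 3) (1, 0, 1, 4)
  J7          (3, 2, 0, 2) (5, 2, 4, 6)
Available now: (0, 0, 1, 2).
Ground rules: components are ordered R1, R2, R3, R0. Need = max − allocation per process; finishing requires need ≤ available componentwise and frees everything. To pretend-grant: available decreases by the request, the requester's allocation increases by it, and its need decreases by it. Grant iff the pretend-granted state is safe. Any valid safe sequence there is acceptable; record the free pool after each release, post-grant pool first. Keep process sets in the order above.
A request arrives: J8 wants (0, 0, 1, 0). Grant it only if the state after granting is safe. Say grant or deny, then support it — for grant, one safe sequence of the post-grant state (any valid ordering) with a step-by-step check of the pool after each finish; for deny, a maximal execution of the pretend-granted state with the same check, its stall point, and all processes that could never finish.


DENY. Granting would leave the state unsafe.
Key observation: after J5, J9 the pool peaks at (2, 0, 3, 5), and each blocked process is short somewhere: J8 on R1, R2, R0; J7 on R3.
Pretend the grant happened; the run J5, J9 goes as far as possible. Verifying each step:
  pool = (0, 0, 0, 2)
  J5: need (0, 0, 0, 1) fits (0, 0, 0, 2); releases (2, 0, 2, 0), pool now (2, 0, 2, 2)
  J9: need (1, 0, 0, 1) fits (2, 0, 2, 2); releases (0, 0, 1, 3), pool now (2, 0, 3, 5)
  blocked: J8 wants (4, 1, 3, 7), pool (2, 0, 3, 5) — not enough R1, R2 and R0
  blocked: J7 wants (2, 0, 4, 4), pool (2, 0, 3, 5) — not enough R3
Had the request been granted, J8 and J7 could never finish.


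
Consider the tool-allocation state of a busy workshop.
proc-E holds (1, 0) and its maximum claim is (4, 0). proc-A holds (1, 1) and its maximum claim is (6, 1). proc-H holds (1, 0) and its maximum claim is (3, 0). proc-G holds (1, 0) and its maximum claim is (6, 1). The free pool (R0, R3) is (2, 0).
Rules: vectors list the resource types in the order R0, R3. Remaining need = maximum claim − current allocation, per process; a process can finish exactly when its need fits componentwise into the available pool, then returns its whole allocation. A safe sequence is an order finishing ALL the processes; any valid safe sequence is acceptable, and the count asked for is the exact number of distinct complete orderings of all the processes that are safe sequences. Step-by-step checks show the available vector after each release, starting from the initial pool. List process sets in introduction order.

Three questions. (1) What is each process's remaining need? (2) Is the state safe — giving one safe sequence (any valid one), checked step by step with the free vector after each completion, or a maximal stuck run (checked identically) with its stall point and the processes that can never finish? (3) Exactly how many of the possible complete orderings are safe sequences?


(1) Outstanding need per process (order R0, R3):
  proc-E: (3, 0)
  proc-A: (5, 0)
  proc-H: (2, 0)
  proc-G: (5, 1)
(2) UNSAFE.
Key observation: R0 is the bottleneck — with proc-H, proc-E done the pool holds (4, 0), short of every remaining need.
Going as far as possible: proc-H, proc-E; after that, nothing fits. Verifying each step:
  pool = (2, 0)
  run proc-H (needs (2, 0), free (2, 0)); after release of (1, 0) the pool is (3, 0)
  run proc-E (needs (3, 0), free (3, 0)); after release of (1, 0) the pool is (4, 0)
  proc-A still needs (5, 0) but only (4, 0) is free — short on R0
  proc-G still needs (5, 1) but only (4, 0) is free — short on R0 and R3
Never able to finish: proc-A and proc-G.
(3) Precisely 0 of the possible complete orderings are safe sequences.


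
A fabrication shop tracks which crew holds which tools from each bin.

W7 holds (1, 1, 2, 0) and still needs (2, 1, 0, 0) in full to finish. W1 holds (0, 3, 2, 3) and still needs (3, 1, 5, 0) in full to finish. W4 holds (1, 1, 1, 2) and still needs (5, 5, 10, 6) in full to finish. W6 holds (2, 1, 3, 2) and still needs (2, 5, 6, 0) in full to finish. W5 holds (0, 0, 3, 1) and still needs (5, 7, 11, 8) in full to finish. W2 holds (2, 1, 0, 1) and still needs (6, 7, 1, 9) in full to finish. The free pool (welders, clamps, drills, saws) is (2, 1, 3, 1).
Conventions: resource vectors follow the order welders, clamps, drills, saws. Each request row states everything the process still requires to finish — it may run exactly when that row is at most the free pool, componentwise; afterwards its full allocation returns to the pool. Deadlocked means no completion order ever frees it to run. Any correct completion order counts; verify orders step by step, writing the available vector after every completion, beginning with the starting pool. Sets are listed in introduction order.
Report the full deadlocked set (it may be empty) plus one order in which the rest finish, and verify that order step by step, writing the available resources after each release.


The deadlocked set is empty.
Key observation: W7 leads a chain of completions in which each release enables another process.
The rest can finish in the order W7, W1, W6, W4, W5, W2. Verifying each step:
  pool = (2, 1, 3, 1)
  W7: need (2, 1, 0, 0) fits (2, 1, 3, 1); releases (1, 1, 2, 0), pool now (3, 2, 5, 1)
  W1: need (3, 1, 5, 0) fits (3, 2, 5, 1); releases (0, 3, 2, 3), pool now (3, 5, 7, 4)
  W6: need (2, 5, 6, 0) fits (3, 5, 7, 4); releases (2, 1, 3, 2), pool now (5, 6, 10, 6)
  W4: need (5, 5, 10, 6) fits (5, 6, 10, 6); releases (1, 1, 1, 2), pool now (6, 7, 11, 8)
  W5: need (5, 7, 11, 8) fits (6, 7, 11, 8); releases (0, 0, 3, 1), pool now (6, 7, 14, 9)
  W2: need (6, 7, 1, 9) fits (6, 7, 14, 9); releases (2, 1, 0, 1), pool now (8, 8, 14, 10)


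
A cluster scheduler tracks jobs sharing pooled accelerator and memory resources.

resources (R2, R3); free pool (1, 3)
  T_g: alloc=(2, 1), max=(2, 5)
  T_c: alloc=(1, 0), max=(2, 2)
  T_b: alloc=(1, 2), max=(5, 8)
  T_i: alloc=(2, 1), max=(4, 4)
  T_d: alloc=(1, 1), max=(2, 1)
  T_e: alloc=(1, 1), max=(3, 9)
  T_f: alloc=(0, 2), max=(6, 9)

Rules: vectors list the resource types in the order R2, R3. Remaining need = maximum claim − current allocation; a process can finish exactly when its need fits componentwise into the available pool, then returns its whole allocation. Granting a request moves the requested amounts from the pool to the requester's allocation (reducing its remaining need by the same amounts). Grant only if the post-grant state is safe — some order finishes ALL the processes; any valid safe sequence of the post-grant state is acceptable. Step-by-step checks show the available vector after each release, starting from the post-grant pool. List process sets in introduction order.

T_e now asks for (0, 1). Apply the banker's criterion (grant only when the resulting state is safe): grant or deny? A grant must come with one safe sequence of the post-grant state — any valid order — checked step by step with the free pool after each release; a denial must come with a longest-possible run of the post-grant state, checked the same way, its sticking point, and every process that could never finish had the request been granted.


DENY: after the grant no complete ordering would exist.
Key observation: T_d, T_i, T_g, T_c can finish, but then (7, 5) is all there is, and the blocked group's R3 demands exceed it.
On the post-grant state, T_d, T_i, T_g, T_c is a maximal run — nothing extends it. Check, step by step:
  pool = (1, 2)
  run T_d (needs (1, 0), free (1, 2)); after release of (1, 1) the pool is (2, 3)
  run T_i (needs (2, 3), free (2, 3)); after release of (2, 1) the pool is (4, 4)
  run T_g (needs (0, 4), free (4, 4)); after release of (2, 1) the pool is (6, 5)
  run T_c (needs (1, 2), free (6, 5)); after release of (1, 0) the pool is (7, 5)
  T_b cannot run: need (4, 6) vs free (7, 5) (insufficient R3)
  T_e cannot run: need (2, 7) vs free (7, 5) (insufficient R3)
  T_f cannot run: need (6, 7) vs free (7, 5) (insufficient R3)
Processes that could never finish after the grant: T_b, T_e and T_f.


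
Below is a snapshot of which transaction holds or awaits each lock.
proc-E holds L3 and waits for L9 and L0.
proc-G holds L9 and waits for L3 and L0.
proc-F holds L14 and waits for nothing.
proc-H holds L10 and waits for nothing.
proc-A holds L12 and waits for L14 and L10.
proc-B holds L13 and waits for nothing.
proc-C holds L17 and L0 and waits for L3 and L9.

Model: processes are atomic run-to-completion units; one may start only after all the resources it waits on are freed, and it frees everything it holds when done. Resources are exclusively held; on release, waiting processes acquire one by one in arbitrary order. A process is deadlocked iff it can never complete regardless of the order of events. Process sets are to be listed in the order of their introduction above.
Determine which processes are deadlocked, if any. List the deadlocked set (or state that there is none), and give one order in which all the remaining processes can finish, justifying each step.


Deadlocked: proc-E, proc-G and proc-C.
Key observation: the wait chain closes on itself along proc-E -> proc-G -> proc-E; proc-C is caught in further circular waits.
One completion order for the rest: proc-H, proc-F, proc-A, proc-B.
Check, step by step:
  run proc-H (it waits on nothing); releases L10
  run proc-F (it waits on nothing); releases L14
  proc-A waits on L14 and L10 — all released -> runs and releases L12
  run proc-B (it waits on nothing); releases L13


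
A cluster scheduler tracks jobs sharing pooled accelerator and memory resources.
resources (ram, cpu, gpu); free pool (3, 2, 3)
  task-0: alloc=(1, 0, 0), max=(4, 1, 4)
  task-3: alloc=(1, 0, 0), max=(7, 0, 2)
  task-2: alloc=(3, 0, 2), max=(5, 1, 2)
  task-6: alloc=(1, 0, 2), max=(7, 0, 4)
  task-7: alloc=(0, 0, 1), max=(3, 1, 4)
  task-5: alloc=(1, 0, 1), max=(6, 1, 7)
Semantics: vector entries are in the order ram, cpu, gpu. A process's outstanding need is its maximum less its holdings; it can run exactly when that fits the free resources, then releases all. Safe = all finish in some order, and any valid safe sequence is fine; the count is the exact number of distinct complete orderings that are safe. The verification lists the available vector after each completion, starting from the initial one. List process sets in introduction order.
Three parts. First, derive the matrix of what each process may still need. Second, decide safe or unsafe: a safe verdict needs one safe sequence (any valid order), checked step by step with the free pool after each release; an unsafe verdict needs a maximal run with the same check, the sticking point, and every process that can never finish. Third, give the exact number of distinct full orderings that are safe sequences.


(1) Outstanding need per process (order ram, cpu, gpu):
  task-0: (3, 1, 4)
  task-3: (6, 0, 2)
  task-2: (2, 1, 0)
  task-6: (6, 0, 2)
  task-7: (3, 1, 3)
  task-5: (5, 1, 6)
(2) The state is SAFE; one workable sequence: task-2, task-7, task-3, task-6, task-0, task-5.
Key observation: task-3 marks the first exact bind of the order: its need (6, 0, 2) fits the free (6, 2, 6) with zero slack on a requested resource.
Check, step by step:
  pool = (3, 2, 3)
  task-2: need (2, 1, 0) fits (3, 2, 3); releases (3, 0, 2), pool now (6, 2, 5)
  task-7: need (3, 1, 3) fits (6, 2, 5); releases (0, 0, 1), pool now (6, 2, 6)
  task-3: need (6, 0, 2) fits (6, 2, 6); releases (1, 0, 0), pool now (7, 2, 6)
  task-6: need (6, 0, 2) fits (7, 2, 6); releases (1, 0, 2), pool now (8, 2, 8)
  task-0: need (3, 1, 4) fits (8, 2, 8); releases (1, 0, 0), pool now (9, 2, 8)
  task-5: need (5, 1, 6) fits (9, 2, 8); releases (1, 0, 1), pool now (10, 2, 9)
(3) Exactly 110 of the possible complete orderings are safe sequences.


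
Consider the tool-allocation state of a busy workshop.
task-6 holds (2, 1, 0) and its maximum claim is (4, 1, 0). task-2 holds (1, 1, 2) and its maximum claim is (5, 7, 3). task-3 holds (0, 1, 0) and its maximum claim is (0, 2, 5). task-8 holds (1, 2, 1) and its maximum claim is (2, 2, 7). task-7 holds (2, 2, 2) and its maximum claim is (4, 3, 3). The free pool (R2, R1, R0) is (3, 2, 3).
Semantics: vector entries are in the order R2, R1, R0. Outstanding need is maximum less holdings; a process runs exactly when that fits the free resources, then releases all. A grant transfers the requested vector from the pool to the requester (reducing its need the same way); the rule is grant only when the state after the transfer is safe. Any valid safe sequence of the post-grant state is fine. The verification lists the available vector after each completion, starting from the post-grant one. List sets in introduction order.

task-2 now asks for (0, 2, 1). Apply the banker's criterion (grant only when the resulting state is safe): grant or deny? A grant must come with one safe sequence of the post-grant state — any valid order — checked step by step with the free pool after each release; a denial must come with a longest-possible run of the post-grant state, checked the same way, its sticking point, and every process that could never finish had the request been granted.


DENY. Granting would leave the state unsafe.
Key observation: after task-6, task-7 the pool peaks at (7, 3, 4), and each blocked process is short somewhere: task-2 on R1; task-3 on R0; task-8 on R0.
On the post-grant state, task-6, task-7 is a maximal run — nothing extends it. Step-by-step check:
  pool = (3, 0, 2)
  run task-6 (needs (2, 0, 0), free (3, 0, 2)); after release of (2, 1, 0) the pool is (5, 1, 2)
  run task-7 (needs (2, 1, 1), free (5, 1, 2)); after release of (2, 2, 2) the pool is (7, 3, 4)
  task-2 cannot run: need (4, 4, 0) vs free (7, 3, 4) (insufficient R1)
  task-3 cannot run: need (0, 1, 5) vs free (7, 3, 4) (insufficient R0)
  task-8 cannot run: need (1, 0, 6) vs free (7, 3, 4) (insufficient R0)
Processes that could never finish after the grant: task-2, task-3 and task-8.


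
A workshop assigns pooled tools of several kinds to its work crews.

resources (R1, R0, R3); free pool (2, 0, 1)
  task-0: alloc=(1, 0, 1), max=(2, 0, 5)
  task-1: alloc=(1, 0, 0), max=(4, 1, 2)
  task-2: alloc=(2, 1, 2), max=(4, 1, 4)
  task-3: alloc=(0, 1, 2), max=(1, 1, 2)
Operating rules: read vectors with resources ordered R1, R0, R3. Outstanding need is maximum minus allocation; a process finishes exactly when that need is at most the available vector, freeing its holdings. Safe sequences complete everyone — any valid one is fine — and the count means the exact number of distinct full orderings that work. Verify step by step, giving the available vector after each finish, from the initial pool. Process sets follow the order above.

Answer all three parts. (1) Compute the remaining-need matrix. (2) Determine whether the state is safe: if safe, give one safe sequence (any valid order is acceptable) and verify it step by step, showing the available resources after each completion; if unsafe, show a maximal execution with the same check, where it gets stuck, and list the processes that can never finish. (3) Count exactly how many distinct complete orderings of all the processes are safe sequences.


(1) Remaining need (order R1, R0, R3):
  task-0: (1, 0, 4)
  task-1: (3, 1, 2)
  task-2: (2, 0, 2)
  task-3: (1, 0, 0)
(2) The state is SAFE; one workable sequence: task-3, task-2, task-1, task-0.
Key observation: the order's first zero-slack moment is task-2 ((2, 0, 2) needed, (2, 1, 3) free — a requested resource with nothing to spare).
Walking it through:
  pool = (2, 0, 1)
  run task-3 (needs (1, 0, 0), free (2, 0, 1)); after release of (0, 1, 2) the pool is (2, 1, 3)
  run task-2 (needs (2, 0, 2), free (2, 1, 3)); after release of (2, 1, 2) the pool is (4, 2, 5)
  run task-1 (needs (3, 1, 2), free (4, 2, 5)); after release of (1, 0, 0) the pool is (5, 2, 5)
  run task-0 (needs (1, 0, 4), free (5, 2, 5)); after release of (1, 0, 1) the pool is (6, 2, 6)
(3) Exactly 2 of the possible complete orderings are safe sequences.


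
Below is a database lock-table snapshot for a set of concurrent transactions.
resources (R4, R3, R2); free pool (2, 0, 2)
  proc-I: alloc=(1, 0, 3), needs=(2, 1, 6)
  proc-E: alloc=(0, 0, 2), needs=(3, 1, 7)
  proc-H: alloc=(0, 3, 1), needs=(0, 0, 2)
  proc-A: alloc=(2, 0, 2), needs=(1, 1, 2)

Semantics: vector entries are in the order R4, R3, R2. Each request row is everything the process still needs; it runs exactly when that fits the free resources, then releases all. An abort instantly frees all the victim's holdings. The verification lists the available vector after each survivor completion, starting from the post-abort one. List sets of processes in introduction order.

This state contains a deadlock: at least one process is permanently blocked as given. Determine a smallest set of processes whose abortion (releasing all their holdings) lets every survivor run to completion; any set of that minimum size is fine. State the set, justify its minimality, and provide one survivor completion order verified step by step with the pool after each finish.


The answer: abort proc-E.
Key observation: proc-I was stuck for good until proc-E gave back (0, 0, 2); in the order shown it finishes at step 3.
No smaller set exists: with zero aborts the deadlock remains.
The survivors complete as proc-H, proc-A, proc-I. Step-by-step check (starting from the post-abort pool):
  pool = (2, 0, 4)
  proc-H needs (0, 0, 2) <= (2, 0, 4) -> finishes; pool += (0, 3, 1) = (2, 3, 5)
  proc-A needs (1, 1, 2) <= (2, 3, 5) -> finishes; pool += (2, 0, 2) = (4, 3, 7)
  proc-I needs (2, 1, 6) <= (4, 3, 7) -> finishes; pool += (1, 0, 3) = (5, 3, 10)


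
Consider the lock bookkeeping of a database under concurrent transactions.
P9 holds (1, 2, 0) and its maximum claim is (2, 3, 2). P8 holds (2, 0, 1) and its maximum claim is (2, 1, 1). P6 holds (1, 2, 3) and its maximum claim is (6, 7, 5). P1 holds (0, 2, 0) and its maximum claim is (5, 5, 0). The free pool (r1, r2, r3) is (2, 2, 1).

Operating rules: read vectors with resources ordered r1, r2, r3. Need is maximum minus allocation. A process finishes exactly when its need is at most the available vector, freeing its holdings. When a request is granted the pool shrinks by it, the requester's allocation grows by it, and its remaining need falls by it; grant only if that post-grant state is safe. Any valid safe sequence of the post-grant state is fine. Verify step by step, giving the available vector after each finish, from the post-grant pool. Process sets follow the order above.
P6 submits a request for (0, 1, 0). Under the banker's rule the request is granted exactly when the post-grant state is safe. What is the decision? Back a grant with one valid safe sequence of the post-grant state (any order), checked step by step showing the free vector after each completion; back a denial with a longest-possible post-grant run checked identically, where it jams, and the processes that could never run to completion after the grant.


GRANT. The post-grant state is safe; one safe sequence: P8, P9, P1, P6.
Key observation: with (2, 1, 1) left after the transfer, P8 can run at once — the state stays safe.
Check on the post-grant state, step by step:
  pool = (2, 1, 1)
  P8 needs (0, 1, 0) <= (2, 1, 1) -> finishes; pool += (2, 0, 1) = (4, 1, 2)
  P9 needs (1, 1, 2) <= (4, 1, 2) -> finishes; pool += (1, 2, 0) = (5, 3, 2)
  P1 needs (5, 3, 0) <= (5, 3, 2) -> finishes; pool += (0, 2, 0) = (5, 5, 2)
  P6 needs (5, 4, 2) <= (5, 5, 2) -> finishes; pool += (1, 3, 3) = (6, 8, 5)
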